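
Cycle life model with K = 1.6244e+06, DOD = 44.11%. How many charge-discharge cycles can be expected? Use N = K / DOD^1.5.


DOD^1.5 = 292.96
N = K / DOD^1.5 = 1.6244e+06 / 292.96 = 5545

5545 cycles


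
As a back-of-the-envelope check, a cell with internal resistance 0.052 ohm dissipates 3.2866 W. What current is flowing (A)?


I = sqrt(Q / R) = sqrt(3.2866 / 0.052) = sqrt(63.204) = 7.950 A

7.950 A


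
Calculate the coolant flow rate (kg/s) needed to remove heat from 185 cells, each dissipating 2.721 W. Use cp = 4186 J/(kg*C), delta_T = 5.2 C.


Q_total = 185 * 2.721 = 503.39 W
m_dot = Q_total / (cp * dT) = 503.39 / (4186 * 5.2) = 0.02313 kg/s

0.02313 kg/s


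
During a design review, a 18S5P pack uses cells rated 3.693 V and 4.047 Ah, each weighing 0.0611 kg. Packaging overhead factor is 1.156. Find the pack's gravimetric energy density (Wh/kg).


Step 1: V_pack = 18 * 3.693 = 66.474 V
Step 2: C_pack = 5 * 4.047 = 20.235 Ah
Step 3: E_pack = V_pack * C_pack = 66.474 * 20.235 = 1345.1 Wh
Step 4: m_pack = 18 * 5 * 0.0611 * 1.156 = 6.3568 kg
Step 5: ED = E_pack / m_pack = 1345.1 / 6.3568 = 211.6 Wh/kg

211.6 Wh/kg


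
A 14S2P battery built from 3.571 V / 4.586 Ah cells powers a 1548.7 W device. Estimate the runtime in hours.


Step 1: E_pack = Ns * V_cell * Np * C_cell = 14 * 3.571 * 2 * 4.586 = 458.54 Wh
Step 2: t = E_pack / P = 458.54 / 1548.7 = 0.2961 hr

0.2961 hr


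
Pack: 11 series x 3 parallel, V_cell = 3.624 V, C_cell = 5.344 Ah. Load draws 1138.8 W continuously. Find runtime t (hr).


Step 1: E_pack = Ns * V_cell * Np * C_cell = 11 * 3.624 * 3 * 5.344 = 639.1 Wh
Step 2: t = E_pack / P = 639.1 / 1138.8 = 0.5612 hr

0.5612 hr


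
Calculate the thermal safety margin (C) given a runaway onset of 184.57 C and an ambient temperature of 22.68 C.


margin = T_onset - T_ambient = 184.57 - 22.68 = 161.89 C

161.89 C


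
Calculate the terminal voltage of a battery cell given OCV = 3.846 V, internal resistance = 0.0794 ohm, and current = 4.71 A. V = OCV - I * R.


IR drop = 4.71 * 0.0794 = 0.37397 V
V = 3.846 - 0.37397 = 3.472 V

3.472 V


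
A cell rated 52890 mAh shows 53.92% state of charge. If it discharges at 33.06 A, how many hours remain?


Convert: C_total = 52890 mAh = 52.89 Ah
Step 1: remaining = SOC/100 * C_total = 53.92/100 * 52.89 = 28.518 Ah
Step 2: t = remaining / I = 28.518 / 33.06 = 0.8626 hr

0.8626 hr


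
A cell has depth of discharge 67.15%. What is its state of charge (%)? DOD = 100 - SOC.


SOC = 100 - DOD = 100 - 67.15 = 32.85%

32.85%


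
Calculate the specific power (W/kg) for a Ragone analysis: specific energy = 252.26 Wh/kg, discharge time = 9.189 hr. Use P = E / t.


Specific power = 252.26 Wh/kg / 9.189 hr = 27.45 W/kg

27.45 W/kg


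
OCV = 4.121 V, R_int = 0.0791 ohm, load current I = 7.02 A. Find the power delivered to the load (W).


Step 1: V_terminal = OCV - I*R = 4.121 - 7.02 * 0.0791 = 3.5657 V
Step 2: P_out = V_terminal * I = 3.5657 * 7.02 = 25.03 W

25.03 W


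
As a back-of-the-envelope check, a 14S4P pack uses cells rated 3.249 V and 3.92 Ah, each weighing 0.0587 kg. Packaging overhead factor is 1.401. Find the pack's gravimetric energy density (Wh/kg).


Step 1: V_pack = 14 * 3.249 = 45.486 V
Step 2: C_pack = 4 * 3.92 = 15.68 Ah
Step 3: E_pack = V_pack * C_pack = 45.486 * 15.68 = 713.22 Wh
Step 4: m_pack = 14 * 4 * 0.0587 * 1.401 = 4.6054 kg
Step 5: ED = E_pack / m_pack = 713.22 / 4.6054 = 154.9 Wh/kg

154.9 Wh/kg


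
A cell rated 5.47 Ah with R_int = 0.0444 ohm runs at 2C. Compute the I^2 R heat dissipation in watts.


Step 1: I = C_rate * capacity = 2 * 5.47 = 10.94 A
Step 2: Q = I^2 * R = 10.94^2 * 0.0444 = 119.68 * 0.0444 = 5.314 W

5.314 W


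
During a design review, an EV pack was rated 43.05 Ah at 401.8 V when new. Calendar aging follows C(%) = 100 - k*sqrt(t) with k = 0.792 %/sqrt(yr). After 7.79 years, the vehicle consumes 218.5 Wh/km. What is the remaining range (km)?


Step 1: capacity retention = 100 - 0.792 * sqrt(7.79) = 100 - 0.792 * 2.7911 = 97.789%
Step 2: C_now = 43.05 * 97.789/100 = 42.098 Ah
Step 3: E_pack = V * C_now = 401.8 * 42.098 = 16915 Wh
Step 4: range = E_pack / consumption = 16915 / 218.5 = 77.41 km

77.41 km


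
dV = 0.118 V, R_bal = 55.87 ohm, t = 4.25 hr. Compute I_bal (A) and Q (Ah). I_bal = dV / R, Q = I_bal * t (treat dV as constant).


I_bal = dV / R = 0.118 / 55.87 = 0.002112 A
Q = I_bal * t = 0.002112 * 4.25 = 0.008976 Ah

I=0.002112 A, Q=0.008976 Ah


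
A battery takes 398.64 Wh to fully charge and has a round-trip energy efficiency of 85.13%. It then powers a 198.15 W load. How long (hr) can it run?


Step 1: E_discharge = eta/100 * E_charge = 85.13/100 * 398.64 = 339.36 Wh
Step 2: t = E_discharge / P = 339.36 / 198.15 = 1.713 hr

1.713 hr


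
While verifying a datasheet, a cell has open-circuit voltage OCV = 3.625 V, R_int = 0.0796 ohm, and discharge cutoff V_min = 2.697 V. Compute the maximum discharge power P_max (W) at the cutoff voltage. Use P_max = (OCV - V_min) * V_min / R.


dV = OCV - V_min = 0.928 V (so I_max = dV / R)
P_max = dV * V_min / R = 0.928 * 2.697 / 0.0796 = 31.44 W

31.44 W


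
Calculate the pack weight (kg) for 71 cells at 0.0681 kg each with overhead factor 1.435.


m_pack = n * m_cell * overhead = 71 * 0.0681 * 1.435 = 6.938 kg

6.938 kg


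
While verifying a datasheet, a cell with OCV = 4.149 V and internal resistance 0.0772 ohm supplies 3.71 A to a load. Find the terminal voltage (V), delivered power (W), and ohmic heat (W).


Step 1: V_terminal = OCV - I*R = 4.149 - 3.71 * 0.0772 = 3.8626 V
Step 2: P_out = V_terminal * I = 3.8626 * 3.71 = 14.33 W
Step 3: Q = I^2 * R = 3.71^2 * 0.0772 = 1.063 W

V=3.8626 V, P=14.33 W, Q=1.063 W


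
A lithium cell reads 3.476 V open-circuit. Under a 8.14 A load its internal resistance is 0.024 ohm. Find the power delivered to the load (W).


Step 1: V_terminal = OCV - I*R = 3.476 - 8.14 * 0.024 = 3.2806 V
Step 2: P_out = V_terminal * I = 3.2806 * 8.14 = 26.70 W

26.70 W


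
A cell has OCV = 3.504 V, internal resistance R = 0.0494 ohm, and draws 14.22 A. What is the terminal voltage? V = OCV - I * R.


V = OCV - I*R = 3.504 - 14.22 * 0.0494 = 2.802 V

2.802 V


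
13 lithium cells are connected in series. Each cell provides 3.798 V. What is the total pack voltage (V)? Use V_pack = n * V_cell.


With 13 cells in series at 3.798 V each, V_pack = 49.374 V

49.374 V


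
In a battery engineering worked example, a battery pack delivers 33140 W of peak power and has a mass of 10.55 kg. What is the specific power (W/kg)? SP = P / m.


SP = P / m = 33140 / 10.55 = 3141 W/kg

3141 W/kg


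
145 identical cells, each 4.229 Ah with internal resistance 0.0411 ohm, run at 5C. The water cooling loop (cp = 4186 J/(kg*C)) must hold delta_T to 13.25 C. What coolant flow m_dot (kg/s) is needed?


Step 1: I = 5 * 4.229 = 21.145 A
Step 2: Q_cell = I^2 * R = 21.145^2 * 0.0411 = 18.376 W
Step 3: Q_total = 145 * 18.376 = 2664.5 W
Step 4: m_dot = Q_total / (cp * dT) = 2664.5 / (4186 * 13.25) = 0.04804 kg/s

0.04804 kg/s


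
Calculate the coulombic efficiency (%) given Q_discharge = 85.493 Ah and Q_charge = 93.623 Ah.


Coulombic efficiency = 85.493/93.623 * 100% = 91.32%

91.32%


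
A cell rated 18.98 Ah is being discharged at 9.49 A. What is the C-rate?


C_rate = I / capacity = 9.49 / 18.98 = 0.5C

0.5C


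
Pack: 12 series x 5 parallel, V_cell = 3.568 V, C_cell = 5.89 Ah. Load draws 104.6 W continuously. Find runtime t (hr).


Step 1: E_pack = Ns * V_cell * Np * C_cell = 12 * 3.568 * 5 * 5.89 = 1260.9 Wh
Step 2: t = E_pack / P = 1260.9 / 104.6 = 12.05 hr

12.05 hr


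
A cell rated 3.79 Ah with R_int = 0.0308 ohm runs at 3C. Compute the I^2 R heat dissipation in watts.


Step 1: I = C_rate * capacity = 3 * 3.79 = 11.37 A
Step 2: Q = I^2 * R = 11.37^2 * 0.0308 = 129.28 * 0.0308 = 3.982 W

3.982 W


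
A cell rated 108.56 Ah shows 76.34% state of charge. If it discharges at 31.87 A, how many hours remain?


Step 1: remaining = SOC/100 * C_total = 76.34/100 * 108.56 = 82.875 Ah
Step 2: t = remaining / I = 82.875 / 31.87 = 2.600 hr

2.600 hr


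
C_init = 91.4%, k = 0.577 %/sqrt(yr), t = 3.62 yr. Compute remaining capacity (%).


sqrt(t) = sqrt(3.62) = 1.9026
C_final = 91.4 - 0.577 * 1.9026 = 90.30%

90.30%


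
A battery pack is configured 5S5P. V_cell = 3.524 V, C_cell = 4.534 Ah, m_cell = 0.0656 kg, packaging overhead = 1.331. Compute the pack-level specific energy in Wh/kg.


Step 1: V_pack = 5 * 3.524 = 17.62 V
Step 2: C_pack = 5 * 4.534 = 22.67 Ah
Step 3: E_pack = V_pack * C_pack = 17.62 * 22.67 = 399.45 Wh
Step 4: m_pack = 5 * 5 * 0.0656 * 1.331 = 2.1828 kg
Step 5: ED = E_pack / m_pack = 399.45 / 2.1828 = 183.0 Wh/kg

183.0 Wh/kg


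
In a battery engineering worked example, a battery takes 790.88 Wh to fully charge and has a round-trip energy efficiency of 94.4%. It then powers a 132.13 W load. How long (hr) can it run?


Step 1: E_discharge = eta/100 * E_charge = 94.4/100 * 790.88 = 746.59 Wh
Step 2: t = E_discharge / P = 746.59 / 132.13 = 5.650 hr

5.650 hr


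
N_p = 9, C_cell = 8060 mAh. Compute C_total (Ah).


Convert: C_cell = 8060 mAh = 8.06 Ah
C_total = 9 * 8.06 = 72.54 Ah

72.54 Ah


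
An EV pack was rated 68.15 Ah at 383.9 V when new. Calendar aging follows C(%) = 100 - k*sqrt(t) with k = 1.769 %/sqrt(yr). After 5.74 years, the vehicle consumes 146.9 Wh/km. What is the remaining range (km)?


Step 1: capacity retention = 100 - 1.769 * sqrt(5.74) = 100 - 1.769 * 2.3958 = 95.762%
Step 2: C_now = 68.15 * 95.762/100 = 65.262 Ah
Step 3: E_pack = V * C_now = 383.9 * 65.262 = 25054 Wh
Step 4: range = E_pack / consumption = 25054 / 146.9 = 170.6 km

170.6 km


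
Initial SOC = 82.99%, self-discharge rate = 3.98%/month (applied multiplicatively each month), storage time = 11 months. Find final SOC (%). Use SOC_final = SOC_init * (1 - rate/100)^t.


decay = (1 - 3.98/100)^11 = 0.6397
SOC_final = 82.99 * 0.6397 = 53.09%

53.09%


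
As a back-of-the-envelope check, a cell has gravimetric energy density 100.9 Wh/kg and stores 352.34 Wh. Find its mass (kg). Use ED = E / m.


m = E / ED = 352.34 / 100.9 = 3.492 kg

3.492 kg


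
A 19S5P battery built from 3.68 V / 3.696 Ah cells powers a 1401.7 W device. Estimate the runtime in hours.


Step 1: E_pack = Ns * V_cell * Np * C_cell = 19 * 3.68 * 5 * 3.696 = 1292.1 Wh
Step 2: t = E_pack / P = 1292.1 / 1401.7 = 0.9218 hr

0.9218 hr


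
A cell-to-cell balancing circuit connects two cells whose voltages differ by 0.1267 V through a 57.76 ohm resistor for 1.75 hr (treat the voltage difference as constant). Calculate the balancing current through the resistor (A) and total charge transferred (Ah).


First, Ohm's law: I_bal = 0.1267 V / 57.76 ohm = 0.0021936 A
Then Q = I * t = 0.0021936 A * 1.75 hr = 0.003839 Ah

I=0.0021936 A, Q=0.003839 Ah


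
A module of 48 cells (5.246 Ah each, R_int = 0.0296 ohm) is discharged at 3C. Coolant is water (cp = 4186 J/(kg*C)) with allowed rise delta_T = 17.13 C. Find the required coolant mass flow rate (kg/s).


Step 1: I = 3 * 5.246 = 15.738 A
Step 2: Q_cell = I^2 * R = 15.738^2 * 0.0296 = 7.3315 W
Step 3: Q_total = 48 * 7.3315 = 351.91 W
Step 4: m_dot = Q_total / (cp * dT) = 351.91 / (4186 * 17.13) = 0.004908 kg/s

0.004908 kg/s


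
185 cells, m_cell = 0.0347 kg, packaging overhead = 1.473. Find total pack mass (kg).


m_pack = n * m_cell * overhead = 185 * 0.0347 * 1.473 = 9.456 kg

9.456 kg


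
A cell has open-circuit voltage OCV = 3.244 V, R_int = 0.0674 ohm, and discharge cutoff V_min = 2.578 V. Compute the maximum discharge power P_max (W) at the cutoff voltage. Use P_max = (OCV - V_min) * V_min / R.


P_max = (OCV - V_min) * V_min / R = (3.244 - 2.578) * 2.578 / 0.0674 = 0.666 * 2.578 / 0.0674 = 25.47 W

25.47 W


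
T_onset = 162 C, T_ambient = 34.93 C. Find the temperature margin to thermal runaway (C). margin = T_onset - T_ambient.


Safety margin = 162 C - 34.93 C = 127.07 C

127.07 C


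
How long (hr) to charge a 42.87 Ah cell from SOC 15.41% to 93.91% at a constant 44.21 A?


Step 1: dSOC = 93.91% - 15.41% = 78.5%
Step 2: delta_Ah = 42.87 * 78.5 / 100 = 33.653 Ah
Step 3: t = 33.653 / 44.21 = 0.7612 hr

0.7612 hr


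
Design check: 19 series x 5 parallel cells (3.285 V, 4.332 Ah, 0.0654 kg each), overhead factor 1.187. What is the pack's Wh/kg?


Step 1: V_pack = 19 * 3.285 = 62.415 V
Step 2: C_pack = 5 * 4.332 = 21.66 Ah
Step 3: E_pack = V_pack * C_pack = 62.415 * 21.66 = 1351.9 Wh
Step 4: m_pack = 19 * 5 * 0.0654 * 1.187 = 7.3748 kg
Step 5: ED = E_pack / m_pack = 1351.9 / 7.3748 = 183.3 Wh/kg

183.3 Wh/kg


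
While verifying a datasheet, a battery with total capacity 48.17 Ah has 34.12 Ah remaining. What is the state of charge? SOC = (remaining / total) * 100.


SOC = (remaining / total) * 100 = (34.12 / 48.17) * 100 = 70.83%

70.83%


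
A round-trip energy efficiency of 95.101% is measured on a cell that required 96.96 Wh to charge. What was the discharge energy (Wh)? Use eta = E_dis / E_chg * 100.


E_dis = eta/100 * E_chg = 95.101/100 * 96.96 = 92.21 Wh

92.21 Wh


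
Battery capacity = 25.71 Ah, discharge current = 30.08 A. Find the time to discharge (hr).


Runtime = 25.71 Ah / 30.08 A = 0.8547 hr

0.8547 hr


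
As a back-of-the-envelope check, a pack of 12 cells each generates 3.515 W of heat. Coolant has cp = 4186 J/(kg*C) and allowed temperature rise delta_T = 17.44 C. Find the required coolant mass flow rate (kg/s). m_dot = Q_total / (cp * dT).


Q_total = 12 * 3.515 = 42.18 W
m_dot = Q_total / (cp * dT) = 42.18 / (4186 * 17.44) = 5.778e-04 kg/s

5.778e-04 kg/s


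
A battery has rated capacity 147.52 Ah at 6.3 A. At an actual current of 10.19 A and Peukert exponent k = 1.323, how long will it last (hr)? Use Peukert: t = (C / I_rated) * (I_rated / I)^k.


Step 1: t_rated = C / I_rated = 147.52 / 6.3 = 23.416 hr
Step 2: ratio = 6.3 / 10.19 = 0.61825
Step 3: ratio^k = 0.61825^1.323 = 0.52931
Step 4: t = t_rated * ratio^k = 23.416 * 0.52931 = 12.39 hr

12.39 hr


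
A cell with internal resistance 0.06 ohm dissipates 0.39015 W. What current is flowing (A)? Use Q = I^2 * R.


I = sqrt(Q / R) = sqrt(0.39015 / 0.06) = sqrt(6.5025) = 2.550 A

2.550 A


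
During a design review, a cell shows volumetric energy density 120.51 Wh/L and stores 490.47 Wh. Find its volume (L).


V = E / ED = 490.47 / 120.51 = 4.070 L

4.070 L


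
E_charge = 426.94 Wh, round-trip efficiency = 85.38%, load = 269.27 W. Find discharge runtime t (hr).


Step 1: E_discharge = eta/100 * E_charge = 85.38/100 * 426.94 = 364.52 Wh
Step 2: t = E_discharge / P = 364.52 / 269.27 = 1.354 hr

1.354 hr


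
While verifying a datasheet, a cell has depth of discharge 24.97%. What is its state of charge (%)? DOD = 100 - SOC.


SOC = 100 - DOD = 100 - 24.97 = 75.03%

75.03%


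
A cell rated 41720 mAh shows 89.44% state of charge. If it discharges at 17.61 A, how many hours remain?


Convert: C_total = 41720 mAh = 41.72 Ah
Step 1: remaining = SOC/100 * C_total = 89.44/100 * 41.72 = 37.314 Ah
Step 2: t = remaining / I = 37.314 / 17.61 = 2.119 hr

2.119 hr


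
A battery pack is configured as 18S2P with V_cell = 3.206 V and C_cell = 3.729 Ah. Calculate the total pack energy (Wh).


E = Ns * Vcell * Np * Ccell = 18 * 3.206 * 2 * 3.729 = 430.4 Wh

430.4 Wh


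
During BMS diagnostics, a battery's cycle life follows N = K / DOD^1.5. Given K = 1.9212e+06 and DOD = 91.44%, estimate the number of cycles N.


DOD^1.5 = 874.39
N = K / DOD^1.5 = 1.9212e+06 / 874.39 = 2197

2197 cycles


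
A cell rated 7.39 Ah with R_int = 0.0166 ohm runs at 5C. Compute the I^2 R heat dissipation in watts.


Step 1: I = C_rate * capacity = 5 * 7.39 = 36.95 A
Step 2: Q = I^2 * R = 36.95^2 * 0.0166 = 1365.3 * 0.0166 = 22.66 W

22.66 W


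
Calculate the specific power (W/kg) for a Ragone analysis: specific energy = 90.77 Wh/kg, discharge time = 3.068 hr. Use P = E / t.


Specific power = 90.77 Wh/kg / 3.068 hr = 29.59 W/kg

29.59 W/kg


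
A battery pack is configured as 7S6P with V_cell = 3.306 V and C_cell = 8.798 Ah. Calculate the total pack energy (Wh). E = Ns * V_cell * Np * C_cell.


V_pack = 7 * 3.306 = 23.142 V
C_pack = 6 * 8.798 = 52.788 Ah
E = V_pack * C_pack = 23.142 * 52.788 = 1222 Wh

1222 Wh


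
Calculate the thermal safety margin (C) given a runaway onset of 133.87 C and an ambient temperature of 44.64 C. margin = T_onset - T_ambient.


Safety margin = 133.87 C - 44.64 C = 89.23 C

89.23 C


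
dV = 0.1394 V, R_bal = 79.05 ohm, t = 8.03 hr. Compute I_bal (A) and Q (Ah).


First, Ohm's law: I_bal = 0.1394 V / 79.05 ohm = 0.0017634 A
Then Q = I * t = 0.0017634 A * 8.03 hr = 0.01416 Ah

I=0.0017634 A, Q=0.01416 Ah


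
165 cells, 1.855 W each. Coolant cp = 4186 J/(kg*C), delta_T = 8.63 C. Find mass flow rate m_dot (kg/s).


Q_total = 165 * 1.855 = 306.08 W
m_dot = Q_total / (cp * dT) = 306.08 / (4186 * 8.63) = 0.008473 kg/s

0.008473 kg/s


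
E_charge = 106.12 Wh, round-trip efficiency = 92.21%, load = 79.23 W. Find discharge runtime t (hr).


Step 1: E_discharge = eta/100 * E_charge = 92.21/100 * 106.12 = 97.853 Wh
Step 2: t = E_discharge / P = 97.853 / 79.23 = 1.235 hr

1.235 hr


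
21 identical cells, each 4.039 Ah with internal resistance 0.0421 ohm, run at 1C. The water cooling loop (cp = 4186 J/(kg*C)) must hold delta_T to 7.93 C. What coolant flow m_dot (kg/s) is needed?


Step 1: I = 1 * 4.039 = 4.039 A
Step 2: Q_cell = I^2 * R = 4.039^2 * 0.0421 = 0.6868 W
Step 3: Q_total = 21 * 0.6868 = 14.423 W
Step 4: m_dot = Q_total / (cp * dT) = 14.423 / (4186 * 7.93) = 4.345e-04 kg/s

4.345e-04 kg/s


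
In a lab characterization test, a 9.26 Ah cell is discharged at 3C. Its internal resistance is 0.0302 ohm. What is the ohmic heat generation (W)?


Step 1: I = C_rate * capacity = 3 * 9.26 = 27.78 A
Step 2: Q = I^2 * R = 27.78^2 * 0.0302 = 771.73 * 0.0302 = 23.31 W

23.31 W


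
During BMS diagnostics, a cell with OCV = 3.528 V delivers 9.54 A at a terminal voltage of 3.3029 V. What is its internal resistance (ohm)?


R = (OCV - V) / I = (3.528 - 3.3029) / 9.54 = 0.02360 ohm

0.02360 ohm


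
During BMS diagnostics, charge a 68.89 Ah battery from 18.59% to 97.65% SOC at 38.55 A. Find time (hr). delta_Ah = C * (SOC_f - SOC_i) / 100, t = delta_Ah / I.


Step 1: dSOC = 97.65% - 18.59% = 79.06%
Step 2: delta_Ah = 68.89 * 79.06 / 100 = 54.464 Ah
Step 3: t = 54.464 / 38.55 = 1.413 hr

1.413 hr


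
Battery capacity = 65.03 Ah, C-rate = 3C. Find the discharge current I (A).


I = C_rate * capacity = 3 * 65.03 = 195.09 A

195.09 A


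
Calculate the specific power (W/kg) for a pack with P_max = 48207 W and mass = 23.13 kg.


SP = P / m = 48207 / 23.13 = 2084 W/kg

2084 W/kg


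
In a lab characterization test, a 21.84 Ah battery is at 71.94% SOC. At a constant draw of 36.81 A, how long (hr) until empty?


Step 1: remaining = SOC/100 * C_total = 71.94/100 * 21.84 = 15.712 Ah
Step 2: t = remaining / I = 15.712 / 36.81 = 0.4268 hr

0.4268 hr


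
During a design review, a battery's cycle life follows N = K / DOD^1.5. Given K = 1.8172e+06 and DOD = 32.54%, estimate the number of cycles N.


Step 1: DOD^1.5 = 32.54^1.5 = 185.62
Step 2: N = 1.8172e+06 / 185.62 = 9790 cycles

9790 cycles


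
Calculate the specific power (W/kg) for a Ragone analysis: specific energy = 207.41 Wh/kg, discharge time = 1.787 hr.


Specific power = 207.41 Wh/kg / 1.787 hr = 116.1 W/kg

116.1 W/kg


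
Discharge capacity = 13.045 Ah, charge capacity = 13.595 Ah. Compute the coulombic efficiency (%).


Coulombic efficiency = 13.045/13.595 * 100% = 95.95%

95.95%


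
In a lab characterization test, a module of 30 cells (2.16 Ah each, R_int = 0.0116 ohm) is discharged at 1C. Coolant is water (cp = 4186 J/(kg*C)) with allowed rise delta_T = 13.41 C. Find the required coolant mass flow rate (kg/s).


Step 1: I = 1 * 2.16 = 2.16 A
Step 2: Q_cell = I^2 * R = 2.16^2 * 0.0116 = 0.054121 W
Step 3: Q_total = 30 * 0.054121 = 1.6236 W
Step 4: m_dot = Q_total / (cp * dT) = 1.6236 / (4186 * 13.41) = 2.892e-05 kg/s

2.892e-05 kg/s


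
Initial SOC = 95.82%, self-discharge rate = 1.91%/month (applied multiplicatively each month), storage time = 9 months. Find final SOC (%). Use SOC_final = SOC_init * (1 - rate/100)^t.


Monthly retention factor = 1 - 1.91/100 = 0.9809
Over 9 months: factor^9 = 0.84066
SOC_final = 95.82 * 0.84066 = 80.55%

80.55%


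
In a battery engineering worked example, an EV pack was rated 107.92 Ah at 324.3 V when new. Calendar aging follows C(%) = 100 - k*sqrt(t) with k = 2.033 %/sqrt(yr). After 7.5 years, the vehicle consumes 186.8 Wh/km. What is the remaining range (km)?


Step 1: capacity retention = 100 - 2.033 * sqrt(7.5) = 100 - 2.033 * 2.7386 = 94.432%
Step 2: C_now = 107.92 * 94.432/100 = 101.91 Ah
Step 3: E_pack = V * C_now = 324.3 * 101.91 = 33049 Wh
Step 4: range = E_pack / consumption = 33049 / 186.8 = 176.9 km

176.9 km


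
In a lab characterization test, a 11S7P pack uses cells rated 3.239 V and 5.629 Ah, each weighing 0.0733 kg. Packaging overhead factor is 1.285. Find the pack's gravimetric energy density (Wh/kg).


Step 1: V_pack = 11 * 3.239 = 35.629 V
Step 2: C_pack = 7 * 5.629 = 39.403 Ah
Step 3: E_pack = V_pack * C_pack = 35.629 * 39.403 = 1403.9 Wh
Step 4: m_pack = 11 * 7 * 0.0733 * 1.285 = 7.2527 kg
Step 5: ED = E_pack / m_pack = 1403.9 / 7.2527 = 193.6 Wh/kg

193.6 Wh/kg


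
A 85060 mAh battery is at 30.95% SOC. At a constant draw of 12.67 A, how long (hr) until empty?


Convert: C_total = 85060 mAh = 85.06 Ah
Step 1: remaining = SOC/100 * C_total = 30.95/100 * 85.06 = 26.326 Ah
Step 2: t = remaining / I = 26.326 / 12.67 = 2.078 hr

2.078 hr


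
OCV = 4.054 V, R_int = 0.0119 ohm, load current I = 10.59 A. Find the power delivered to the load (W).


Step 1: V_terminal = OCV - I*R = 4.054 - 10.59 * 0.0119 = 3.928 V
Step 2: P_out = V_terminal * I = 3.928 * 10.59 = 41.60 W

41.60 W


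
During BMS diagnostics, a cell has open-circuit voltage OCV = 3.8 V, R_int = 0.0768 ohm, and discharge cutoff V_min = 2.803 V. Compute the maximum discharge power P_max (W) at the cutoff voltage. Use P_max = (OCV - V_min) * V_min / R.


dV = OCV - V_min = 0.997 V (so I_max = dV / R)
P_max = dV * V_min / R = 0.997 * 2.803 / 0.0768 = 36.39 W

36.39 W


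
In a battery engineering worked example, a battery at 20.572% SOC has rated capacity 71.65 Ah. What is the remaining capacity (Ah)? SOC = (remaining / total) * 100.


remaining = SOC / 100 * total = 20.572 / 100 * 71.65 = 14.74 Ah

14.74 Ah


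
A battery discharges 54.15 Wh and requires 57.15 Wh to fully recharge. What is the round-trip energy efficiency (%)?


Round-trip efficiency = 54.15/57.15 * 100% = 94.75%

94.75%


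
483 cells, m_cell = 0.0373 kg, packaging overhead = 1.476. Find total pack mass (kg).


m_pack = n * m_cell * overhead = 483 * 0.0373 * 1.476 = 26.59 kg

26.59 kg


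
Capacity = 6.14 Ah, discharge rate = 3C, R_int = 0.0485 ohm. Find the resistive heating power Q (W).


Step 1: I = C_rate * capacity = 3 * 6.14 = 18.42 A
Step 2: Q = I^2 * R = 18.42^2 * 0.0485 = 339.3 * 0.0485 = 16.46 W

16.46 W


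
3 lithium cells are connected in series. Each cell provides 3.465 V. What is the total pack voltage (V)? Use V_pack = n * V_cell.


V_pack = n * V_cell = 3 * 3.465 = 10.395 V

10.395 V


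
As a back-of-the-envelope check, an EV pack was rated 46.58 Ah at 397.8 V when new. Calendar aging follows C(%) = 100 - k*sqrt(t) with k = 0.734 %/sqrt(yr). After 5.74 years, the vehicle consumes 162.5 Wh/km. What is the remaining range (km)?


Step 1: capacity retention = 100 - 0.734 * sqrt(5.74) = 100 - 0.734 * 2.3958 = 98.241%
Step 2: C_now = 46.58 * 98.241/100 = 45.761 Ah
Step 3: E_pack = V * C_now = 397.8 * 45.761 = 18204 Wh
Step 4: range = E_pack / consumption = 18204 / 162.5 = 112.0 km

112.0 km


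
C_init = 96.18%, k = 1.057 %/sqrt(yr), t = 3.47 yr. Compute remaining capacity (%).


sqrt(t) = sqrt(3.47) = 1.8628
C_final = 96.18 - 1.057 * 1.8628 = 94.21%

94.21%


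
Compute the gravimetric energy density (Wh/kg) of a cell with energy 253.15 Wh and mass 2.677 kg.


ED = E / m = 253.15 / 2.677 = 94.56 Wh/kg

94.56 Wh/kg


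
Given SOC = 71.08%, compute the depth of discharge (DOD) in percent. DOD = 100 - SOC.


DOD = 100 - SOC = 100 - 71.08 = 28.92%

28.92%


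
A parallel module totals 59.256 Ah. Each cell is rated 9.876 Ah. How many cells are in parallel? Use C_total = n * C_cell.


n = C_total / C_cell = 59.256 / 9.876 = 6

6


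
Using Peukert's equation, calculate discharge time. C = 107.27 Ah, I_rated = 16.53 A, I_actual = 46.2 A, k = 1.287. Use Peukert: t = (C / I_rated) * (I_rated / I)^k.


Step 1: t_rated = C / I_rated = 107.27 / 16.53 = 6.4894 hr
Step 2: ratio = 16.53 / 46.2 = 0.35779
Step 3: ratio^k = 0.35779^1.287 = 0.26639
Step 4: t = t_rated * ratio^k = 6.4894 * 0.26639 = 1.729 hr

1.729 hr


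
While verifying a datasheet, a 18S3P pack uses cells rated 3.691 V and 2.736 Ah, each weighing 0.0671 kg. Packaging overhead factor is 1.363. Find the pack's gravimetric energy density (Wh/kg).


Step 1: V_pack = 18 * 3.691 = 66.438 V
Step 2: C_pack = 3 * 2.736 = 8.208 Ah
Step 3: E_pack = V_pack * C_pack = 66.438 * 8.208 = 545.32 Wh
Step 4: m_pack = 18 * 3 * 0.0671 * 1.363 = 4.9387 kg
Step 5: ED = E_pack / m_pack = 545.32 / 4.9387 = 110.4 Wh/kg

110.4 Wh/kg


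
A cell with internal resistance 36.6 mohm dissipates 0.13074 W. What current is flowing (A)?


Convert: R = 36.6 mohm = 0.0366 ohm
I = sqrt(Q / R) = sqrt(0.13074 / 0.0366) = sqrt(3.5721) = 1.890 A

1.890 A


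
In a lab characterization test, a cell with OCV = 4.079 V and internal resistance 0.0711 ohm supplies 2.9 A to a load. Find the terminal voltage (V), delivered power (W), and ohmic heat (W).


Step 1: V_terminal = OCV - I*R = 4.079 - 2.9 * 0.0711 = 3.8728 V
Step 2: P_out = V_terminal * I = 3.8728 * 2.9 = 11.23 W
Step 3: Q = I^2 * R = 2.9^2 * 0.0711 = 0.5980 W

V=3.8728 V, P=11.23 W, Q=0.5980 W


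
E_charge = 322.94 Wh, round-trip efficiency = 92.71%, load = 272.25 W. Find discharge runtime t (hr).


Step 1: E_discharge = eta/100 * E_charge = 92.71/100 * 322.94 = 299.4 Wh
Step 2: t = E_discharge / P = 299.4 / 272.25 = 1.100 hr

1.100 hr


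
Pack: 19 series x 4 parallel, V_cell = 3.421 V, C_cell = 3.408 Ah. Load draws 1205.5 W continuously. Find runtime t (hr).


Step 1: E_pack = Ns * V_cell * Np * C_cell = 19 * 3.421 * 4 * 3.408 = 886.07 Wh
Step 2: t = E_pack / P = 886.07 / 1205.5 = 0.7350 hr

0.7350 hr


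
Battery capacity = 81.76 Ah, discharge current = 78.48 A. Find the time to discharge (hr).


Runtime = 81.76 Ah / 78.48 A = 1.042 hr

1.042 hr


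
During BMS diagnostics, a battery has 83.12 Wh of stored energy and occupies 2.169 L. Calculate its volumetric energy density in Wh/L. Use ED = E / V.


Volumetric ED = 83.12 Wh / 2.169 L = 38.32 Wh/L

38.32 Wh/L


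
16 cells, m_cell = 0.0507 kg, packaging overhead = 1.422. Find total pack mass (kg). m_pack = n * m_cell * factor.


m_pack = n * m_cell * overhead = 16 * 0.0507 * 1.422 = 1.154 kg

1.154 kg


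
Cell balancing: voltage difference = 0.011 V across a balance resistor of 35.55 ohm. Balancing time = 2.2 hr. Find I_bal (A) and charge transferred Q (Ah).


First, Ohm's law: I_bal = 0.011 V / 35.55 ohm = 3.0942e-04 A
Then Q = I * t = 3.0942e-04 A * 2.2 hr = 6.807e-04 Ah

I=3.0942e-04 A, Q=6.807e-04 Ah


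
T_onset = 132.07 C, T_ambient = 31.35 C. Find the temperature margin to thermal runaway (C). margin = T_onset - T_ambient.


margin = T_onset - T_ambient = 132.07 - 31.35 = 100.72 C

100.72 C


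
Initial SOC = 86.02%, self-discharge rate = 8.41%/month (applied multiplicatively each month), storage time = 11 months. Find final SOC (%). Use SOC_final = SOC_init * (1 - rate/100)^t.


Monthly retention factor = 1 - 8.41/100 = 0.9159
Over 11 months: factor^11 = 0.38048
SOC_final = 86.02 * 0.38048 = 32.73%

32.73%


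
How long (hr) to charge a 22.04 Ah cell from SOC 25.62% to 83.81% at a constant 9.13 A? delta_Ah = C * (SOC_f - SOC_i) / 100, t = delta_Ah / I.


delta_Ah = 22.04 * (83.81 - 25.62) / 100 = 12.825 Ah
t = delta_Ah / I = 12.825 / 9.13 = 1.405 hr

1.405 hr


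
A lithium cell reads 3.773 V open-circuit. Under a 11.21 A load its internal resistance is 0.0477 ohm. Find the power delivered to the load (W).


Step 1: V_terminal = OCV - I*R = 3.773 - 11.21 * 0.0477 = 3.2383 V
Step 2: P_out = V_terminal * I = 3.2383 * 11.21 = 36.30 W

36.30 W


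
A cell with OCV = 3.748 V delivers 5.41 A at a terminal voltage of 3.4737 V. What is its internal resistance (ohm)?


R = (OCV - V) / I = (3.748 - 3.4737) / 5.41 = 0.05070 ohm

0.05070 ohm


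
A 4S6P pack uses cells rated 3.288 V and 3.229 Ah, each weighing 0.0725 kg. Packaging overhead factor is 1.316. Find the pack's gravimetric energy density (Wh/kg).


Step 1: V_pack = 4 * 3.288 = 13.152 V
Step 2: C_pack = 6 * 3.229 = 19.374 Ah
Step 3: E_pack = V_pack * C_pack = 13.152 * 19.374 = 254.81 Wh
Step 4: m_pack = 4 * 6 * 0.0725 * 1.316 = 2.2898 kg
Step 5: ED = E_pack / m_pack = 254.81 / 2.2898 = 111.3 Wh/kg

111.3 Wh/kg


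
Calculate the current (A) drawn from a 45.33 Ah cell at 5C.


I = C_rate * capacity = 5 * 45.33 = 226.65 A

226.65 A


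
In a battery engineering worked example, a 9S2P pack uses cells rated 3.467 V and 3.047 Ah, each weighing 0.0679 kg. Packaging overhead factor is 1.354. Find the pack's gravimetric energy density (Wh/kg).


Step 1: V_pack = 9 * 3.467 = 31.203 V
Step 2: C_pack = 2 * 3.047 = 6.094 Ah
Step 3: E_pack = V_pack * C_pack = 31.203 * 6.094 = 190.15 Wh
Step 4: m_pack = 9 * 2 * 0.0679 * 1.354 = 1.6549 kg
Step 5: ED = E_pack / m_pack = 190.15 / 1.6549 = 114.9 Wh/kg

114.9 Wh/kg


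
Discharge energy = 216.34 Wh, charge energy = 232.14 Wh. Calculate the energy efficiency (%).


eta_e = E_dis / E_chg * 100 = 216.34 / 232.14 * 100 = 93.19%

93.19%


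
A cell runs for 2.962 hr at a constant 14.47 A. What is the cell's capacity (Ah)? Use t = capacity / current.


C = I * t = 14.47 * 2.962 = 42.86 Ah

42.86 Ah


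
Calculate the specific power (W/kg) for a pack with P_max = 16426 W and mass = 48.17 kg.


Specific power = 16426 W / 48.17 kg = 341.0 W/kg

341.0 W/kg


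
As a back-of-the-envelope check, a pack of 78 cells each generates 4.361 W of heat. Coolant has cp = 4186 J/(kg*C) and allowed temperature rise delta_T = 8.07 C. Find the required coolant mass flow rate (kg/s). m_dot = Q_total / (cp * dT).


Step 1: Total heat Q = 78 * 4.361 W = 340.16 W
Step 2: denom = cp * dT = 4186 * 8.07 = 33781
Step 3: m_dot = 340.16 / 33781 = 0.01007 kg/s

0.01007 kg/s


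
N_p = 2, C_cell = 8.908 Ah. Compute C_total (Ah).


Parallel capacities add: 2 * 8.908 Ah = 17.816 Ah

17.816 Ah


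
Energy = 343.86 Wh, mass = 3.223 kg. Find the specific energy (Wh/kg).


ED = E / m = 343.86 / 3.223 = 106.7 Wh/kg

106.7 Wh/kg


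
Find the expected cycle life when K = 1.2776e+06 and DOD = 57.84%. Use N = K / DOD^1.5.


Step 1: DOD^1.5 = 57.84^1.5 = 439.89
Step 2: N = 1.2776e+06 / 439.89 = 2904 cycles

2904 cycles


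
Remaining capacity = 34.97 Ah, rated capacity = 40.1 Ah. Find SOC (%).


SOC% = 34.97 / 40.1 * 100 = 87.21%

87.21%


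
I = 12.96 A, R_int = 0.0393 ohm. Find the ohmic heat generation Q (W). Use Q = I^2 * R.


I^2 = 167.96
Q = 167.96 * 0.0393 = 6.601 W

6.601 W


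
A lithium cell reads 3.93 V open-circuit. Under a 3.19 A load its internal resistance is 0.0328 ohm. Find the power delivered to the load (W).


Step 1: V_terminal = OCV - I*R = 3.93 - 3.19 * 0.0328 = 3.8254 V
Step 2: P_out = V_terminal * I = 3.8254 * 3.19 = 12.20 W

12.20 W


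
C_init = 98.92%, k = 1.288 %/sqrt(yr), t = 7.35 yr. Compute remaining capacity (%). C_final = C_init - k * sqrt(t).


sqrt(t) = sqrt(7.35) = 2.7111
C_final = 98.92 - 1.288 * 2.7111 = 95.43%

95.43%


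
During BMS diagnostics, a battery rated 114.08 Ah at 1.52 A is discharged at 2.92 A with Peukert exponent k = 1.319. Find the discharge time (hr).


Step 1: t_rated = C / I_rated = 114.08 / 1.52 = 75.053 hr
Step 2: ratio = 1.52 / 2.92 = 0.52055
Step 3: ratio^k = 0.52055^1.319 = 0.42268
Step 4: t = t_rated * ratio^k = 75.053 * 0.42268 = 31.72 hr

31.72 hr


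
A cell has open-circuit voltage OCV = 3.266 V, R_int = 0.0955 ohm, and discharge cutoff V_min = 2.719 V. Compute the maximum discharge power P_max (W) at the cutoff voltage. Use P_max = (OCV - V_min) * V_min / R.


dV = OCV - V_min = 0.547 V (so I_max = dV / R)
P_max = dV * V_min / R = 0.547 * 2.719 / 0.0955 = 15.57 W

15.57 W


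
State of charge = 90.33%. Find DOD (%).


Complement of SOC: DOD = 100% - 90.33% = 9.67%

9.67%


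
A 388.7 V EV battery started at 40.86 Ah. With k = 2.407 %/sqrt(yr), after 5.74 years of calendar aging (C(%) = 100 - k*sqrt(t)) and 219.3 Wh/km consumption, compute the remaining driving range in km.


Step 1: capacity retention = 100 - 2.407 * sqrt(5.74) = 100 - 2.407 * 2.3958 = 94.233%
Step 2: C_now = 40.86 * 94.233/100 = 38.504 Ah
Step 3: E_pack = V * C_now = 388.7 * 38.504 = 14967 Wh
Step 4: range = E_pack / consumption = 14967 / 219.3 = 68.25 km

68.25 km


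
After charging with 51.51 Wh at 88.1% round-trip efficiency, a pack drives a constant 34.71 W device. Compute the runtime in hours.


Step 1: E_discharge = eta/100 * E_charge = 88.1/100 * 51.51 = 45.38 Wh
Step 2: t = E_discharge / P = 45.38 / 34.71 = 1.307 hr

1.307 hr


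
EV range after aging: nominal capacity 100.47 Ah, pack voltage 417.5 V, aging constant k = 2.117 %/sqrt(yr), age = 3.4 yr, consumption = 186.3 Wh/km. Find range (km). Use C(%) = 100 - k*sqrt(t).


Step 1: capacity retention = 100 - 2.117 * sqrt(3.4) = 100 - 2.117 * 1.8439 = 96.096%
Step 2: C_now = 100.47 * 96.096/100 = 96.548 Ah
Step 3: E_pack = V * C_now = 417.5 * 96.548 = 40309 Wh
Step 4: range = E_pack / consumption = 40309 / 186.3 = 216.4 km

216.4 km


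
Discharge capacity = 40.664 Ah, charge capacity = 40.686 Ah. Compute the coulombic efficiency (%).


eta_c = Q_dis / Q_chg * 100 = 40.664 / 40.686 * 100 = 99.95%

99.95%


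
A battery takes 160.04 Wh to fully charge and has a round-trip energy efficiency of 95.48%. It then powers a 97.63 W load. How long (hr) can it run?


Step 1: E_discharge = eta/100 * E_charge = 95.48/100 * 160.04 = 152.81 Wh
Step 2: t = E_discharge / P = 152.81 / 97.63 = 1.565 hr

1.565 hr


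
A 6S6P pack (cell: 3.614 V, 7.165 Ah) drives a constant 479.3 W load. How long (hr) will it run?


Step 1: E_pack = Ns * V_cell * Np * C_cell = 6 * 3.614 * 6 * 7.165 = 932.2 Wh
Step 2: t = E_pack / P = 932.2 / 479.3 = 1.945 hr

1.945 hr


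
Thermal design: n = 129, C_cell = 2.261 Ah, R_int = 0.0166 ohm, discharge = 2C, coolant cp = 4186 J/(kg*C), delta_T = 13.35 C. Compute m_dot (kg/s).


Step 1: I = 2 * 2.261 = 4.522 A
Step 2: Q_cell = I^2 * R = 4.522^2 * 0.0166 = 0.33944 W
Step 3: Q_total = 129 * 0.33944 = 43.788 W
Step 4: m_dot = Q_total / (cp * dT) = 43.788 / (4186 * 13.35) = 7.836e-04 kg/s

7.836e-04 kg/s


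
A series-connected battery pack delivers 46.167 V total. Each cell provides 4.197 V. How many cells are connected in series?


Rearranging: n = V_pack / V_cell = 46.167 / 4.197 = 11 cells

11


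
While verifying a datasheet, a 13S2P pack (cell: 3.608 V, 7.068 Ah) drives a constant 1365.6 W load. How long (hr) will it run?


Step 1: E_pack = Ns * V_cell * Np * C_cell = 13 * 3.608 * 2 * 7.068 = 663.03 Wh
Step 2: t = E_pack / P = 663.03 / 1365.6 = 0.4855 hr

0.4855 hr


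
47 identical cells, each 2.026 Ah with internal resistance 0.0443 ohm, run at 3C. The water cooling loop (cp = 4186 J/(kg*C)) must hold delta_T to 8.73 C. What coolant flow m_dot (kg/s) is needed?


Step 1: I = 3 * 2.026 = 6.078 A
Step 2: Q_cell = I^2 * R = 6.078^2 * 0.0443 = 1.6365 W
Step 3: Q_total = 47 * 1.6365 = 76.916 W
Step 4: m_dot = Q_total / (cp * dT) = 76.916 / (4186 * 8.73) = 0.002105 kg/s

0.002105 kg/s


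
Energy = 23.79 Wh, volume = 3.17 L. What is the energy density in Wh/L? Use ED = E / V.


Volumetric ED = 23.79 Wh / 3.17 L = 7.505 Wh/L

7.505 Wh/L


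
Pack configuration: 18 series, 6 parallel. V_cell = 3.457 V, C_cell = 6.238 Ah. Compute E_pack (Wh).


E = Ns * Vcell * Np * Ccell = 18 * 3.457 * 6 * 6.238 = 2329 Wh

2329 Wh


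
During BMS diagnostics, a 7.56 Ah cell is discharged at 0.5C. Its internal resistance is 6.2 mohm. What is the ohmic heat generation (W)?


Convert: R = 6.2 mohm = 0.0062 ohm
Step 1: I = C_rate * capacity = 0.5 * 7.56 = 3.78 A
Step 2: Q = I^2 * R = 3.78^2 * 0.0062 = 14.288 * 0.0062 = 0.08859 W

0.08859 W


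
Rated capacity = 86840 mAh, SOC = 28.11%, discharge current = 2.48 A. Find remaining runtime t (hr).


Convert: C_total = 86840 mAh = 86.84 Ah
Step 1: remaining = SOC/100 * C_total = 28.11/100 * 86.84 = 24.411 Ah
Step 2: t = remaining / I = 24.411 / 2.48 = 9.843 hr

9.843 hr


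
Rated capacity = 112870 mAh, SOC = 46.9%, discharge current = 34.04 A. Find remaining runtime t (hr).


Convert: C_total = 112870 mAh = 112.87 Ah
Step 1: remaining = SOC/100 * C_total = 46.9/100 * 112.87 = 52.936 Ah
Step 2: t = remaining / I = 52.936 / 34.04 = 1.555 hr

1.555 hr


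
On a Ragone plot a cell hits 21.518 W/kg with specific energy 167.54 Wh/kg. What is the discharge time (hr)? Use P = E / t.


t = E / P = 167.54 / 21.518 = 7.786 hr

7.786 hr


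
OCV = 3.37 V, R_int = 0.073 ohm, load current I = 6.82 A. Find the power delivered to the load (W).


Step 1: V_terminal = OCV - I*R = 3.37 - 6.82 * 0.073 = 2.8721 V
Step 2: P_out = V_terminal * I = 2.8721 * 6.82 = 19.59 W

19.59 W


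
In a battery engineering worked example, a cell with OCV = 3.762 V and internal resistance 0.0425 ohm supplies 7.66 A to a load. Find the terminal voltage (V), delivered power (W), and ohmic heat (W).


Step 1: V_terminal = OCV - I*R = 3.762 - 7.66 * 0.0425 = 3.4365 V
Step 2: P_out = V_terminal * I = 3.4365 * 7.66 = 26.32 W
Step 3: Q = I^2 * R = 7.66^2 * 0.0425 = 2.494 W

V=3.4365 V, P=26.32 W, Q=2.494 W


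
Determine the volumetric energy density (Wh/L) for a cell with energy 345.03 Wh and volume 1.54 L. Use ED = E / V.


Volumetric ED = 345.03 Wh / 1.54 L = 224.0 Wh/L

224.0 Wh/L


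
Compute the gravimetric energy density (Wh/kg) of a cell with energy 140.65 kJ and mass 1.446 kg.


Convert: E = 140.65 kJ = 39.069 Wh
ED = E / m = 39.069 / 1.446 = 27.02 Wh/kg

27.02 Wh/kg


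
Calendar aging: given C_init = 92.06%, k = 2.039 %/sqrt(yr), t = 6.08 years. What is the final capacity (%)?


sqrt(t) = sqrt(6.08) = 2.4658
C_final = 92.06 - 2.039 * 2.4658 = 87.03%

87.03%


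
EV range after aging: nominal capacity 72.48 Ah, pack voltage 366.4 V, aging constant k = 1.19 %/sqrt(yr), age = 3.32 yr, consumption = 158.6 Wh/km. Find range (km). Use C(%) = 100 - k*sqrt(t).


Step 1: capacity retention = 100 - 1.19 * sqrt(3.32) = 100 - 1.19 * 1.8221 = 97.832%
Step 2: C_now = 72.48 * 97.832/100 = 70.909 Ah
Step 3: E_pack = V * C_now = 366.4 * 70.909 = 25981 Wh
Step 4: range = E_pack / consumption = 25981 / 158.6 = 163.8 km

163.8 km


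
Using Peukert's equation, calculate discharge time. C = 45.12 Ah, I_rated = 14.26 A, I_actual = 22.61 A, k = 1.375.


Step 1: t_rated = C / I_rated = 45.12 / 14.26 = 3.1641 hr
Step 2: ratio = 14.26 / 22.61 = 0.63069
Step 3: ratio^k = 0.63069^1.375 = 0.53058
Step 4: t = t_rated * ratio^k = 3.1641 * 0.53058 = 1.679 hr

1.679 hr


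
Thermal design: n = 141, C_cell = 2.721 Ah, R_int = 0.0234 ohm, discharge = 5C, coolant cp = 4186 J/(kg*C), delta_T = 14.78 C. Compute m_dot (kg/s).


Step 1: I = 5 * 2.721 = 13.605 A
Step 2: Q_cell = I^2 * R = 13.605^2 * 0.0234 = 4.3312 W
Step 3: Q_total = 141 * 4.3312 = 610.7 W
Step 4: m_dot = Q_total / (cp * dT) = 610.7 / (4186 * 14.78) = 0.009871 kg/s

0.009871 kg/s
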